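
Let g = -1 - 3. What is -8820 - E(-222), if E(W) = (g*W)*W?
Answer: 188316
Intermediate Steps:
g = -4
E(W) = -4*W² (E(W) = (-4*W)*W = -4*W²)
-8820 - E(-222) = -8820 - (-4)*(-222)² = -8820 - (-4)*49284 = -8820 - 1*(-197136) = -8820 + 197136 = 188316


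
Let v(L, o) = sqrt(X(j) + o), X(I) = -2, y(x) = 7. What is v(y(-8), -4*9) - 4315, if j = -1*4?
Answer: -4315 + I*sqrt(38) ≈ -4315.0 + 6.1644*I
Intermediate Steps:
j = -4
v(L, o) = sqrt(-2 + o)
v(y(-8), -4*9) - 4315 = sqrt(-2 - 4*9) - 4315 = sqrt(-2 - 36) - 4315 = sqrt(-38) - 4315 = I*sqrt(38) - 4315 = -4315 + I*sqrt(38)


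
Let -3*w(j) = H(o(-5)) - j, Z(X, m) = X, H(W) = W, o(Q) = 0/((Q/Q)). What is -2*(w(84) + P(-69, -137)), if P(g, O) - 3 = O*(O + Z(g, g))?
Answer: -56506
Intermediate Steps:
o(Q) = 0 (o(Q) = 0/1 = 0*1 = 0)
w(j) = j/3 (w(j) = -(0 - j)/3 = -(-1)*j/3 = j/3)
P(g, O) = 3 + O*(O + g)
-2*(w(84) + P(-69, -137)) = -2*((⅓)*84 + (3 + (-137)² - 137*(-69))) = -2*(28 + (3 + 18769 + 9453)) = -2*(28 + 28225) = -2*28253 = -56506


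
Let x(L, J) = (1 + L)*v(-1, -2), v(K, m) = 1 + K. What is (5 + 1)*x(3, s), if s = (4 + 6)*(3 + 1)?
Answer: 0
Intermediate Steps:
s = 40 (s = 10*4 = 40)
x(L, J) = 0 (x(L, J) = (1 + L)*(1 - 1) = (1 + L)*0 = 0)
(5 + 1)*x(3, s) = (5 + 1)*0 = 6*0 = 0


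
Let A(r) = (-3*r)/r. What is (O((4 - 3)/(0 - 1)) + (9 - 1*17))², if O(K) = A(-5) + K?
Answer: 144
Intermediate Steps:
A(r) = -3
O(K) = -3 + K
(O((4 - 3)/(0 - 1)) + (9 - 1*17))² = ((-3 + (4 - 3)/(0 - 1)) + (9 - 1*17))² = ((-3 + 1/(-1)) + (9 - 17))² = ((-3 + 1*(-1)) - 8)² = ((-3 - 1) - 8)² = (-4 - 8)² = (-12)² = 144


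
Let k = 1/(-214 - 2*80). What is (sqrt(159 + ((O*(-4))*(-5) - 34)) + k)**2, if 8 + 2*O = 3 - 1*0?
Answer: 10490701/139876 - 5*sqrt(3)/187 ≈ 74.954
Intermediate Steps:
O = -5/2 (O = -4 + (3 - 1*0)/2 = -4 + (3 + 0)/2 = -4 + (1/2)*3 = -4 + 3/2 = -5/2 ≈ -2.5000)
k = -1/374 (k = 1/(-214 - 160) = 1/(-374) = -1/374 ≈ -0.0026738)
(sqrt(159 + ((O*(-4))*(-5) - 34)) + k)**2 = (sqrt(159 + (-5/2*(-4)*(-5) - 34)) - 1/374)**2 = (sqrt(159 + (10*(-5) - 34)) - 1/374)**2 = (sqrt(159 + (-50 - 34)) - 1/374)**2 = (sqrt(159 - 84) - 1/374)**2 = (sqrt(75) - 1/374)**2 = (5*sqrt(3) - 1/374)**2 = (-1/374 + 5*sqrt(3))**2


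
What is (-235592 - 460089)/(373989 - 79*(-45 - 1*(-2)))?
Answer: -695681/377386 ≈ -1.8434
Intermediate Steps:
(-235592 - 460089)/(373989 - 79*(-45 - 1*(-2))) = -695681/(373989 - 79*(-45 + 2)) = -695681/(373989 - 79*(-43)) = -695681/(373989 + 3397) = -695681/377386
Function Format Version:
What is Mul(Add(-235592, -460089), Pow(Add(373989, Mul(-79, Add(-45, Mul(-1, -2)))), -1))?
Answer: Rational(-695681, 377386) ≈ -1.8434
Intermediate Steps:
Mul(Add(-235592, -460089), Pow(Add(373989, Mul(-79, Add(-45, Mul(-1, -2)))), -1)) = Mul(-695681, Pow(Add(373989, Mul(-79, Add(-45, 2))), -1)) = Mul(-695681, Pow(Add(373989, Mul(-79, -43)), -1)) = Mul(-695681, Pow(Add(373989, 3397), -1)) = Mul(-695681, Pow(377386, -1)) = Mul(-695681, Rational(1, 377386)) = Rational(-695681, 377386)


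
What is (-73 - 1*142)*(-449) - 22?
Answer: 96513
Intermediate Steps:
(-73 - 1*142)*(-449) - 22 = (-73 - 142)*(-449) - 22 = -215*(-449) - 22 = 96535 - 22 = 96513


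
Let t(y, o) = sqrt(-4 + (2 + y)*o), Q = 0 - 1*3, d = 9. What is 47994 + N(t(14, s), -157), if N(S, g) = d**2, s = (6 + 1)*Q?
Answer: 48075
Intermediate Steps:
Q = -3 (Q = 0 - 3 = -3)
s = -21 (s = (6 + 1)*(-3) = 7*(-3) = -21)
t(y, o) = sqrt(-4 + o*(2 + y))
N(S, g) = 81 (N(S, g) = 9**2 = 81)
47994 + N(t(14, s), -157) = 47994 + 81 = 48075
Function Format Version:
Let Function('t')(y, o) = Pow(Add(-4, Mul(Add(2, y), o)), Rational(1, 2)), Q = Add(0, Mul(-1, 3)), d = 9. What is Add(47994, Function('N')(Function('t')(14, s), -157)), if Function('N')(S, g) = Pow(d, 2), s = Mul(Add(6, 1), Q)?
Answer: 48075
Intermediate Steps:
Q = -3 (Q = Add(0, -3) = -3)
s = -21 (s = Mul(Add(6, 1), -3) = Mul(7, -3) = -21)
Function('t')(y, o) = Pow(Add(-4, Mul(o, Add(2, y))), Rational(1, 2))
Function('N')(S, g) = 81 (Function('N')(S, g) = Pow(9, 2) = 81)
Add(47994, Function('N')(Function('t')(14, s), -157)) = Add(47994, 81) = 48075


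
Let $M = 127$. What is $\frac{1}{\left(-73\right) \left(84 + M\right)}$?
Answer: $- \frac{1}{15403} \approx -6.4922 \cdot 10^{-5}$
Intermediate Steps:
$\frac{1}{\left(-73\right) \left(84 + M\right)} = \frac{1}{\left(-73\right) \left(84 + 127\right)} = \frac{1}{\left(-73\right) 211} = \frac{1}{-15403} = - \frac{1}{15403}$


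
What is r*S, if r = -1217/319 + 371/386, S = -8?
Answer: 1405652/61567 ≈ 22.831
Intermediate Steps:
r = -351413/123134 (r = -1217*1/319 + 371*(1/386) = -1217/319 + 371/386 = -351413/123134 ≈ -2.8539)
r*S = -351413/123134*(-8) = 1405652/61567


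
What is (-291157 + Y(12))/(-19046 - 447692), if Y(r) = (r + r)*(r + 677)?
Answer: 274621/466738 ≈ 0.58838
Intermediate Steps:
Y(r) = 2*r*(677 + r) (Y(r) = (2*r)*(677 + r) = 2*r*(677 + r))
(-291157 + Y(12))/(-19046 - 447692) = (-291157 + 2*12*(677 + 12))/(-19046 - 447692) = (-291157 + 2*12*689)/(-466738) = (-291157 + 16536)*(-1/466738) = -274621*(-1/466738) = 274621/466738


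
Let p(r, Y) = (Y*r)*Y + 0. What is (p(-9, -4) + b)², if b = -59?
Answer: 41209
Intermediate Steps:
p(r, Y) = r*Y² (p(r, Y) = r*Y² + 0 = r*Y²)
(p(-9, -4) + b)² = (-9*(-4)² - 59)² = (-9*16 - 59)² = (-144 - 59)² = (-203)² = 41209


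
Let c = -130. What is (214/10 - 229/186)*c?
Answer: -243841/93 ≈ -2621.9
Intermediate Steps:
(214/10 - 229/186)*c = (214/10 - 229/186)*(-130) = (214*(⅒) - 229*1/186)*(-130) = (107/5 - 229/186)*(-130) = (18757/930)*(-130) = -243841/93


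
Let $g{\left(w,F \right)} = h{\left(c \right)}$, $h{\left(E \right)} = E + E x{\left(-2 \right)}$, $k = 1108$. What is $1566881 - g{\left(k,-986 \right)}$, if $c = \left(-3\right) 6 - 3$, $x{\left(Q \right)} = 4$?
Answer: $1566986$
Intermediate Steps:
$c = -21$ ($c = -18 - 3 = -21$)
$h{\left(E \right)} = 5 E$ ($h{\left(E \right)} = E + E 4 = E + 4 E = 5 E$)
$g{\left(w,F \right)} = -105$ ($g{\left(w,F \right)} = 5 \left(-21\right) = -105$)
$1566881 - g{\left(k,-986 \right)} = 1566881 - -105 = 1566881 + 105 = 1566986$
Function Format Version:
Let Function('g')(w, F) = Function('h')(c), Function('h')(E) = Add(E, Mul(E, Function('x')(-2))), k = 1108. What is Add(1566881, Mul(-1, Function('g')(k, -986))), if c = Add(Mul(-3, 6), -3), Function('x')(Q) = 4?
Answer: 1566986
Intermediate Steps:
c = -21 (c = Add(-18, -3) = -21)
Function('h')(E) = Mul(5, E) (Function('h')(E) = Add(E, Mul(E, 4)) = Add(E, Mul(4, E)) = Mul(5, E))
Function('g')(w, F) = -105 (Function('g')(w, F) = Mul(5, -21) = -105)
Add(1566881, Mul(-1, Function('g')(k, -986))) = Add(1566881, Mul(-1, -105)) = Add(1566881, 105) = 1566986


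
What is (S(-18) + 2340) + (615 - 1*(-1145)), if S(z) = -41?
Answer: 4059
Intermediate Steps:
(S(-18) + 2340) + (615 - 1*(-1145)) = (-41 + 2340) + (615 - 1*(-1145)) = 2299 + (615 + 1145) = 2299 + 1760 = 4059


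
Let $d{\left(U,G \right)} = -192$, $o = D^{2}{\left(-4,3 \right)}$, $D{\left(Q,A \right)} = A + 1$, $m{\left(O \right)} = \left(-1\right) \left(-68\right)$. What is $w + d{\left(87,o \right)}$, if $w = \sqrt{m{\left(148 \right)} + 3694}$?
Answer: $-192 + 3 \sqrt{418} \approx -130.66$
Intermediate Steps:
$m{\left(O \right)} = 68$
$D{\left(Q,A \right)} = 1 + A$
$o = 16$ ($o = \left(1 + 3\right)^{2} = 4^{2} = 16$)
$w = 3 \sqrt{418}$ ($w = \sqrt{68 + 3694} = \sqrt{3762} = 3 \sqrt{418} \approx 61.335$)
$w + d{\left(87,o \right)} = 3 \sqrt{418} - 192 = -192 + 3 \sqrt{418}$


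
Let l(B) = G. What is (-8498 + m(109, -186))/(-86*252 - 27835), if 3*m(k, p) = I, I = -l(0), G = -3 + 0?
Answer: 8497/49507 ≈ 0.17163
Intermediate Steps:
G = -3
l(B) = -3
I = 3 (I = -1*(-3) = 3)
m(k, p) = 1 (m(k, p) = (1/3)*3 = 1)
(-8498 + m(109, -186))/(-86*252 - 27835) = (-8498 + 1)/(-86*252 - 27835) = -8497/(-21672 - 27835) = -8497/(-49507) = -8497*(-1/49507) = 8497/49507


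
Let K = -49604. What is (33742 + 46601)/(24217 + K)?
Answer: -80343/25387 ≈ -3.1647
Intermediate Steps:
(33742 + 46601)/(24217 + K) = (33742 + 46601)/(24217 - 49604) = 80343/(-25387) = 80343*(-1/25387) = -80343/25387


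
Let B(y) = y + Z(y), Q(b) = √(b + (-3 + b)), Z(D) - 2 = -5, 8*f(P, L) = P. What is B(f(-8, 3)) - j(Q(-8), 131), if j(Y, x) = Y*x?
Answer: -4 - 131*I*√19 ≈ -4.0 - 571.02*I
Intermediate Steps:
f(P, L) = P/8
Z(D) = -3 (Z(D) = 2 - 5 = -3)
Q(b) = √(-3 + 2*b)
B(y) = -3 + y (B(y) = y - 3 = -3 + y)
B(f(-8, 3)) - j(Q(-8), 131) = (-3 + (⅛)*(-8)) - √(-3 + 2*(-8))*131 = (-3 - 1) - √(-3 - 16)*131 = -4 - √(-19)*131 = -4 - I*√19*131 = -4 - 131*I*√19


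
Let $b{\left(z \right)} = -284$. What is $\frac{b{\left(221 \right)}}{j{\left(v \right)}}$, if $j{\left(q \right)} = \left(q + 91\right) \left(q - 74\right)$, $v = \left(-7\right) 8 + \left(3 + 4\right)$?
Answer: $\frac{142}{2583} \approx 0.054975$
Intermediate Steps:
$v = -49$ ($v = -56 + 7 = -49$)
$j{\left(q \right)} = \left(-74 + q\right) \left(91 + q\right)$ ($j{\left(q \right)} = \left(91 + q\right) \left(-74 + q\right) = \left(-74 + q\right) \left(91 + q\right)$)
$\frac{b{\left(221 \right)}}{j{\left(v \right)}} = - \frac{284}{-6734 + \left(-49\right)^{2} + 17 \left(-49\right)} = - \frac{284}{-6734 + 2401 - 833} = - \frac{284}{-5166} = \left(-284\right) \left(- \frac{1}{5166}\right) = \frac{142}{2583}$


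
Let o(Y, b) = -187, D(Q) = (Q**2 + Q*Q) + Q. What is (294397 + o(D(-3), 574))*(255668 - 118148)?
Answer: 40459759200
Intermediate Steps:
D(Q) = Q + 2*Q**2 (D(Q) = (Q**2 + Q**2) + Q = 2*Q**2 + Q = Q + 2*Q**2)
(294397 + o(D(-3), 574))*(255668 - 118148) = (294397 - 187)*(255668 - 118148) = 294210*137520 = 40459759200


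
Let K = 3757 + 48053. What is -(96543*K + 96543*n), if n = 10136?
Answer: -5980452678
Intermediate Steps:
K = 51810
-(96543*K + 96543*n) = -96543/(1/(51810 + 10136)) = -96543/(1/61946) = -96543/1/61946 = -96543*61946 = -5980452678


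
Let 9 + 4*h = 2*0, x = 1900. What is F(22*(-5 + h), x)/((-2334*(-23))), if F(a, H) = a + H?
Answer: 3481/107364 ≈ 0.032422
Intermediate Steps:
h = -9/4 (h = -9/4 + (2*0)/4 = -9/4 + (¼)*0 = -9/4 + 0 = -9/4 ≈ -2.2500)
F(a, H) = H + a
F(22*(-5 + h), x)/((-2334*(-23))) = (1900 + 22*(-5 - 9/4))/((-2334*(-23))) = (1900 + 22*(-29/4))/53682 = (1900 - 319/2)*(1/53682) = (3481/2)*(1/53682) = 3481/107364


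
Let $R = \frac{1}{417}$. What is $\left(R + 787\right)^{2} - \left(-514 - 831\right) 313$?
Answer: $\frac{180906773065}{173889} \approx 1.0404 \cdot 10^{6}$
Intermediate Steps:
$R = \frac{1}{417} \approx 0.0023981$
$\left(R + 787\right)^{2} - \left(-514 - 831\right) 313 = \left(\frac{1}{417} + 787\right)^{2} - \left(-514 - 831\right) 313 = \left(\frac{328180}{417}\right)^{2} - \left(-1345\right) 313 = \frac{107702112400}{173889} - -420985 = \frac{107702112400}{173889} + 420985 = \frac{180906773065}{173889}$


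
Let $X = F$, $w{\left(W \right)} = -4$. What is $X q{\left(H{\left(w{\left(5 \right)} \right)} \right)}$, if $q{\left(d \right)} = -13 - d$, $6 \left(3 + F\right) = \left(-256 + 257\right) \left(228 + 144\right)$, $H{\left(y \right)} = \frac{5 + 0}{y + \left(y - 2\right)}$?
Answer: $- \frac{1475}{2} \approx -737.5$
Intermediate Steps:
$H{\left(y \right)} = \frac{5}{-2 + 2 y}$ ($H{\left(y \right)} = \frac{5}{y + \left(-2 + y\right)} = \frac{5}{-2 + 2 y}$)
$F = 59$ ($F = -3 + \frac{\left(-256 + 257\right) \left(228 + 144\right)}{6} = -3 + \frac{1 \cdot 372}{6} = -3 + \frac{1}{6} \cdot 372 = -3 + 62 = 59$)
$X = 59$
$X q{\left(H{\left(w{\left(5 \right)} \right)} \right)} = 59 \left(-13 - \frac{5}{2 \left(-1 - 4\right)}\right) = 59 \left(-13 - \frac{5}{2 \left(-5\right)}\right) = 59 \left(-13 - \frac{5}{2} \left(- \frac{1}{5}\right)\right) = 59 \left(-13 - - \frac{1}{2}\right) = 59 \left(-13 + \frac{1}{2}\right) = 59 \left(- \frac{25}{2}\right) = - \frac{1475}{2}$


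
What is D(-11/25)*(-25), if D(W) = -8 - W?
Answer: 189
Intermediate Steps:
D(-11/25)*(-25) = (-8 - (-11)/25)*(-25) = (-8 - 1*(-11/25))*(-25) = (-8 + 11/25)*(-25) = -189/25*(-25) = 189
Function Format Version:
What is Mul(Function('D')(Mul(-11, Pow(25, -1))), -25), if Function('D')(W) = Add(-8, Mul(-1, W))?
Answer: 189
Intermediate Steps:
Mul(Function('D')(Mul(-11, Pow(25, -1))), -25) = Mul(Add(-8, Mul(-1, Mul(-11, Pow(25, -1)))), -25) = Mul(Add(-8, Mul(-1, Mul(-11, Rational(1, 25)))), -25) = Mul(Add(-8, Mul(-1, Rational(-11, 25))), -25) = Mul(Add(-8, Rational(11, 25)), -25) = Mul(Rational(-189, 25), -25) = 189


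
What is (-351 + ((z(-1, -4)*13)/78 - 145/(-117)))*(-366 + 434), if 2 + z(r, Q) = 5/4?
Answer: -5567381/234 ≈ -23792.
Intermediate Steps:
z(r, Q) = -¾ (z(r, Q) = -2 + 5/4 = -¾)
(-351 + ((z(-1, -4)*13)/78 - 145/(-117)))*(-366 + 434) = (-351 + (-¾*13/78 - 145/(-117)))*(-366 + 434) = (-351 + (-39/4*1/78 - 145*(-1/117)))*68 = (-351 + (-⅛ + 145/117))*68 = (-351 + 1043/936)*68 = -327493/936*68 = -5567381/234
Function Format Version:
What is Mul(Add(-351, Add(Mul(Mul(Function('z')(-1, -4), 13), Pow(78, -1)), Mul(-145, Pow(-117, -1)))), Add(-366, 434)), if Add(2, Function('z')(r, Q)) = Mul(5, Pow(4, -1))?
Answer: Rational(-5567381, 234) ≈ -23792.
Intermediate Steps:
Function('z')(r, Q) = Rational(-3, 4) (Function('z')(r, Q) = Add(-2, Mul(5, Pow(4, -1))) = Add(-2, Mul(5, Rational(1, 4))) = Add(-2, Rational(5, 4)) = Rational(-3, 4))
Mul(Add(-351, Add(Mul(Mul(Function('z')(-1, -4), 13), Pow(78, -1)), Mul(-145, Pow(-117, -1)))), Add(-366, 434)) = Mul(Add(-351, Add(Mul(Mul(Rational(-3, 4), 13), Pow(78, -1)), Mul(-145, Pow(-117, -1)))), Add(-366, 434)) = Mul(Add(-351, Add(Mul(Rational(-39, 4), Rational(1, 78)), Mul(-145, Rational(-1, 117)))), 68) = Mul(Add(-351, Add(Rational(-1, 8), Rational(145, 117))), 68) = Mul(Add(-351, Rational(1043, 936)), 68) = Mul(Rational(-327493, 936), 68) = Rational(-5567381, 234)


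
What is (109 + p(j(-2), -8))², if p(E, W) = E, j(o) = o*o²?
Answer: 10201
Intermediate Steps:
j(o) = o³
(109 + p(j(-2), -8))² = (109 + (-2)³)² = (109 - 8)² = 101² = 10201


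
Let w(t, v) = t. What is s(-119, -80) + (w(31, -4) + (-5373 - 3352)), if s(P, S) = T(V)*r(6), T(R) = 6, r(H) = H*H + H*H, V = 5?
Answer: -8262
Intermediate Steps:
r(H) = 2*H² (r(H) = H² + H² = 2*H²)
s(P, S) = 432 (s(P, S) = 6*(2*6²) = 6*(2*36) = 6*72 = 432)
s(-119, -80) + (w(31, -4) + (-5373 - 3352)) = 432 + (31 + (-5373 - 3352)) = 432 + (31 - 8725) = 432 - 8694 = -8262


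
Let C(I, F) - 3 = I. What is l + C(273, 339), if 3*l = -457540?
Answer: -456712/3 ≈ -1.5224e+5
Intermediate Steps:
C(I, F) = 3 + I
l = -457540/3 (l = (⅓)*(-457540) = -457540/3 ≈ -1.5251e+5)
l + C(273, 339) = -457540/3 + (3 + 273) = -457540/3 + 276 = -456712/3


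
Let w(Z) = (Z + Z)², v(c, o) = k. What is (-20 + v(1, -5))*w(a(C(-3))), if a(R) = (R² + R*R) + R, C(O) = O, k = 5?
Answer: -13500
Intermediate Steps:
v(c, o) = 5
a(R) = R + 2*R² (a(R) = (R² + R²) + R = 2*R² + R = R + 2*R²)
w(Z) = 4*Z² (w(Z) = (2*Z)² = 4*Z²)
(-20 + v(1, -5))*w(a(C(-3))) = (-20 + 5)*(4*(-3*(1 + 2*(-3)))²) = -60*(-3*(1 - 6))² = -60*(-3*(-5))² = -60*15² = -60*225 = -15*900 = -13500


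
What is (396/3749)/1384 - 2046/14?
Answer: -1326987849/9080078 ≈ -146.14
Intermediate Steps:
(396/3749)/1384 - 2046/14 = (396*(1/3749))*(1/1384) - 2046*1/14 = (396/3749)*(1/1384) - 1023/7 = 99/1297154 - 1023/7 = -1326987849/9080078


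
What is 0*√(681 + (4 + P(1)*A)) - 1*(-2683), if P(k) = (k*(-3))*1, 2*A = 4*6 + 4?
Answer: 2683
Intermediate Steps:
A = 14 (A = (4*6 + 4)/2 = (24 + 4)/2 = (½)*28 = 14)
P(k) = -3*k (P(k) = -3*k*1 = -3*k)
0*√(681 + (4 + P(1)*A)) - 1*(-2683) = 0*√(681 + (4 - 3*1*14)) - 1*(-2683) = 0*√(681 + (4 - 3*14)) + 2683 = 0*√(681 + (4 - 42)) + 2683 = 0*√(681 - 38) + 2683 = 0*√643 + 2683 = 0 + 2683 = 2683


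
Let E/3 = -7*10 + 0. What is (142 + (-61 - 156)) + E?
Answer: -285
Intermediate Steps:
E = -210 (E = 3*(-7*10 + 0) = 3*(-70 + 0) = 3*(-70) = -210)
(142 + (-61 - 156)) + E = (142 + (-61 - 156)) - 210 = (142 - 217) - 210 = -75 - 210 = -285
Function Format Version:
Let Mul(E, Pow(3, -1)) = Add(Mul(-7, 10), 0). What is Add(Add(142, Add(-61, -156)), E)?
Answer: -285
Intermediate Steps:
E = -210 (E = Mul(3, Add(Mul(-7, 10), 0)) = Mul(3, Add(-70, 0)) = Mul(3, -70) = -210)
Add(Add(142, Add(-61, -156)), E) = Add(Add(142, Add(-61, -156)), -210) = Add(Add(142, -217), -210) = Add(-75, -210) = -285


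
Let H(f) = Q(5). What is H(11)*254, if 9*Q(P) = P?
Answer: 1270/9 ≈ 141.11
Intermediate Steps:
Q(P) = P/9
H(f) = 5/9 (H(f) = (1/9)*5 = 5/9)
H(11)*254 = (5/9)*254 = 1270/9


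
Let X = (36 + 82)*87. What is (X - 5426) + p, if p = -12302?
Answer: -7462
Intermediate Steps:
X = 10266 (X = 118*87 = 10266)
(X - 5426) + p = (10266 - 5426) - 12302 = 4840 - 12302 = -7462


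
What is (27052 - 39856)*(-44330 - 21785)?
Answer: 846536460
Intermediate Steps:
(27052 - 39856)*(-44330 - 21785) = -12804*(-66115) = 846536460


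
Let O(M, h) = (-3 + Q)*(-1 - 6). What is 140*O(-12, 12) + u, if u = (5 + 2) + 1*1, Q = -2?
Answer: 4908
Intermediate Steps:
O(M, h) = 35 (O(M, h) = (-3 - 2)*(-1 - 6) = -5*(-7) = 35)
u = 8 (u = 7 + 1 = 8)
140*O(-12, 12) + u = 140*35 + 8 = 4900 + 8 = 4908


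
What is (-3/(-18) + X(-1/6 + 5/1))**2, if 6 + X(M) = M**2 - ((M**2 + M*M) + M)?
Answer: 1500625/1296 ≈ 1157.9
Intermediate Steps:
X(M) = -6 - M - M**2 (X(M) = -6 + (M**2 - ((M**2 + M*M) + M)) = -6 + (M**2 - ((M**2 + M**2) + M)) = -6 + (M**2 - (2*M**2 + M)) = -6 + (M**2 - (M + 2*M**2)) = -6 + (M**2 + (-M - 2*M**2)) = -6 + (-M - M**2) = -6 - M - M**2)
(-3/(-18) + X(-1/6 + 5/1))**2 = (-3/(-18) + (-6 - (-1/6 + 5/1) - (-1/6 + 5/1)**2))**2 = (-3*(-1/18) + (-6 - (-1*1/6 + 5*1) - (-1*1/6 + 5*1)**2))**2 = (1/6 + (-6 - (-1/6 + 5) - (-1/6 + 5)**2))**2 = (1/6 + (-6 - 1*29/6 - (29/6)**2))**2 = (1/6 + (-6 - 29/6 - 1*841/36))**2 = (1/6 + (-6 - 29/6 - 841/36))**2 = (1/6 - 1231/36)**2 = (-1225/36)**2 = 1500625/1296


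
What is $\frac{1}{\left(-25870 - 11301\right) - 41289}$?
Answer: $- \frac{1}{78460} \approx -1.2745 \cdot 10^{-5}$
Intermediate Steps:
$\frac{1}{\left(-25870 - 11301\right) - 41289} = \frac{1}{-37171 - 41289} = \frac{1}{-78460} = - \frac{1}{78460}$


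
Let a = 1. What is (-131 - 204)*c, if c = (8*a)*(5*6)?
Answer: -80400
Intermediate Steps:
c = 240 (c = (8*1)*(5*6) = 8*30 = 240)
(-131 - 204)*c = (-131 - 204)*240 = -335*240 = -80400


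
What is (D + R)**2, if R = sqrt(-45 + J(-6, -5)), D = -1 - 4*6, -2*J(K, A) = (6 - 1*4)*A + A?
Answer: 1175/2 - 125*I*sqrt(6) ≈ 587.5 - 306.19*I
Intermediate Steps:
J(K, A) = -3*A/2 (J(K, A) = -((6 - 1*4)*A + A)/2 = -((6 - 4)*A + A)/2 = -(2*A + A)/2 = -3*A/2)
D = -25 (D = -1 - 24 = -25)
R = 5*I*sqrt(6)/2 (R = sqrt(-45 - 3/2*(-5)) = sqrt(-45 + 15/2) = sqrt(-75/2) = 5*I*sqrt(6)/2 ≈ 6.1237*I)
(D + R)**2 = (-25 + 5*I*sqrt(6)/2)**2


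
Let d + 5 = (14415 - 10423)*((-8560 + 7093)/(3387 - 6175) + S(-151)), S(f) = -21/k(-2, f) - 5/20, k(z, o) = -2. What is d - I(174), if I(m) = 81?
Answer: 29923970/697 ≈ 42933.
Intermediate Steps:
S(f) = 41/4 (S(f) = -21/(-2) - 5/20 = -21*(-½) - 5*1/20 = 21/2 - ¼ = 41/4)
d = 29980427/697 (d = -5 + (14415 - 10423)*((-8560 + 7093)/(3387 - 6175) + 41/4) = -5 + 3992*(-1467/(-2788) + 41/4) = -5 + 3992*(-1467*(-1/2788) + 41/4) = -5 + 3992*(1467/2788 + 41/4) = -5 + 3992*(7511/697) = -5 + 29983912/697 = 29980427/697 ≈ 43014.)
d - I(174) = 29980427/697 - 1*81 = 29980427/697 - 81 = 29923970/697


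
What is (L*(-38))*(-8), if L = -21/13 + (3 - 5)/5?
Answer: -39824/65 ≈ -612.68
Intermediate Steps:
L = -131/65 (L = -21*1/13 - 2*⅕ = -21/13 - ⅖ = -131/65 ≈ -2.0154)
(L*(-38))*(-8) = -131/65*(-38)*(-8) = (4978/65)*(-8) = -39824/65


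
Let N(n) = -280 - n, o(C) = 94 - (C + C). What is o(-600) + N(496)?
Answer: 518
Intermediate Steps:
o(C) = 94 - 2*C
o(-600) + N(496) = (94 - 2*(-600)) + (-280 - 1*496) = (94 + 1200) + (-280 - 496) = 1294 - 776 = 518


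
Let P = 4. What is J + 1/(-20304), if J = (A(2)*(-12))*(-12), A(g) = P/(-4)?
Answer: -2923777/20304 ≈ -144.00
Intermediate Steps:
A(g) = -1 (A(g) = 4/(-4) = 4*(-¼) = -1)
J = -144 (J = -1*(-12)*(-12) = 12*(-12) = -144)
J + 1/(-20304) = -144 + 1/(-20304) = -144 - 1/20304 = -2923777/20304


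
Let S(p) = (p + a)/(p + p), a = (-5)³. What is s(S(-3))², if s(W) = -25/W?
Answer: 5625/4096 ≈ 1.3733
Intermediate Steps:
a = -125
S(p) = (-125 + p)/(2*p) (S(p) = (p - 125)/(p + p) = (-125 + p)/((2*p)) = (-125 + p)*(1/(2*p)) = (-125 + p)/(2*p))
s(S(-3))² = (-25*(-6/(-125 - 3)))² = (-25/((½)*(-⅓)*(-128)))² = (-25/64/3)² = (-25*3/64)² = (-75/64)² = 5625/4096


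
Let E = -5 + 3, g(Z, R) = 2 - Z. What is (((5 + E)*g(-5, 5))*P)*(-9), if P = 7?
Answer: -1323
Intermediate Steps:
E = -2
(((5 + E)*g(-5, 5))*P)*(-9) = (((5 - 2)*(2 - 1*(-5)))*7)*(-9) = ((3*(2 + 5))*7)*(-9) = ((3*7)*7)*(-9) = (21*7)*(-9) = 147*(-9) = -1323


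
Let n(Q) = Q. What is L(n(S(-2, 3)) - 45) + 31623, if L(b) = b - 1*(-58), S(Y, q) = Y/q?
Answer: 94906/3 ≈ 31635.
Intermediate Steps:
L(b) = 58 + b (L(b) = b + 58 = 58 + b)
L(n(S(-2, 3)) - 45) + 31623 = (58 + (-2/3 - 45)) + 31623 = (58 + (-2*⅓ - 45)) + 31623 = (58 + (-⅔ - 45)) + 31623 = (58 - 137/3) + 31623 = 37/3 + 31623 = 94906/3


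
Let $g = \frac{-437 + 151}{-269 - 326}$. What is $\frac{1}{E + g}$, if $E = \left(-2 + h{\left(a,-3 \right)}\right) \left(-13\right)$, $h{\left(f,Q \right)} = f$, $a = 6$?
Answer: $- \frac{595}{30654} \approx -0.01941$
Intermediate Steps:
$g = \frac{286}{595}$ ($g = - \frac{286}{-595} = \left(-286\right) \left(- \frac{1}{595}\right) = \frac{286}{595} \approx 0.48067$)
$E = -52$ ($E = \left(-2 + 6\right) \left(-13\right) = 4 \left(-13\right) = -52$)
$\frac{1}{E + g} = \frac{1}{-52 + \frac{286}{595}} = \frac{1}{- \frac{30654}{595}} = - \frac{595}{30654}$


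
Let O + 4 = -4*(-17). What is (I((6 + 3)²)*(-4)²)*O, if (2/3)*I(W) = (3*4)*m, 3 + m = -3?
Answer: -110592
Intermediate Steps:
m = -6 (m = -3 - 3 = -6)
I(W) = -108 (I(W) = 3*((3*4)*(-6))/2 = 3*(12*(-6))/2 = (3/2)*(-72) = -108)
O = 64 (O = -4 - 4*(-17) = -4 + 68 = 64)
(I((6 + 3)²)*(-4)²)*O = -108*(-4)²*64 = -108*16*64 = -1728*64 = -110592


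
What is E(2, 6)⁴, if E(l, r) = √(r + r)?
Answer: 144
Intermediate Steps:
E(l, r) = √2*√r (E(l, r) = √(2*r) = √2*√r)
E(2, 6)⁴ = (√2*√6)⁴ = (2*√3)⁴ = 144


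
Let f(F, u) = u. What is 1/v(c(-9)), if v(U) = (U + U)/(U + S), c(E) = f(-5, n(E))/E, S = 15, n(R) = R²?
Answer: -⅓ ≈ -0.33333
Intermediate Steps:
c(E) = E (c(E) = E²/E = E)
v(U) = 2*U/(15 + U) (v(U) = (U + U)/(U + 15) = (2*U)/(15 + U) = 2*U/(15 + U))
1/v(c(-9)) = 1/(2*(-9)/(15 - 9)) = 1/(2*(-9)/6) = 1/(2*(-9)*(⅙)) = 1/(-3) = -⅓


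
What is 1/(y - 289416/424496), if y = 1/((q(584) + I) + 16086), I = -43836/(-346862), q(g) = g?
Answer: -76704216849328/52291362913027 ≈ -1.4669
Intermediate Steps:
I = 21918/173431 (I = -43836*(-1/346862) = 21918/173431 ≈ 0.12638)
y = 173431/2891116688 (y = 1/((584 + 21918/173431) + 16086) = 1/(101305622/173431 + 16086) = 1/(2891116688/173431) = 173431/2891116688 ≈ 5.9988e-5)
1/(y - 289416/424496) = 1/(173431/2891116688 - 289416/424496) = 1/(173431/2891116688 - 289416*1/424496) = 1/(173431/2891116688 - 36177/53062) = 1/(-52291362913027/76704216849328) = -76704216849328/52291362913027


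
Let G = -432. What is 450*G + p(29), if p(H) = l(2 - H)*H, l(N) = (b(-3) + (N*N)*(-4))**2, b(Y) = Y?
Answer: 246901869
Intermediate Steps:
l(N) = (-3 - 4*N**2)**2 (l(N) = (-3 + (N*N)*(-4))**2 = (-3 + N**2*(-4))**2 = (-3 - 4*N**2)**2)
p(H) = H*(3 + 4*(2 - H)**2)**2 (p(H) = (3 + 4*(2 - H)**2)**2*H = H*(3 + 4*(2 - H)**2)**2)
450*G + p(29) = 450*(-432) + 29*(3 + 4*(-2 + 29)**2)**2 = -194400 + 29*(3 + 4*27**2)**2 = -194400 + 29*(3 + 4*729)**2 = -194400 + 29*(3 + 2916)**2 = -194400 + 29*2919**2 = -194400 + 29*8520561 = -194400 + 247096269 = 246901869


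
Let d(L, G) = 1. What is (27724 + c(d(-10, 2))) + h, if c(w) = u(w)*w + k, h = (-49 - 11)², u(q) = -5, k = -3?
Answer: 31316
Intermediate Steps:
h = 3600 (h = (-60)² = 3600)
c(w) = -3 - 5*w (c(w) = -5*w - 3 = -3 - 5*w)
(27724 + c(d(-10, 2))) + h = (27724 + (-3 - 5*1)) + 3600 = (27724 + (-3 - 5)) + 3600 = (27724 - 8) + 3600 = 27716 + 3600 = 31316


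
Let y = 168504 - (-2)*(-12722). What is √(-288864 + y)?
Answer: 2*I*√36451 ≈ 381.84*I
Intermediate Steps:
y = 143060 (y = 168504 - 1*25444 = 168504 - 25444 = 143060)
√(-288864 + y) = √(-288864 + 143060) = √(-145804) = 2*I*√36451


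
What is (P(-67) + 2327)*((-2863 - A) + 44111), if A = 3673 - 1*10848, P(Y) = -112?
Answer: 107256945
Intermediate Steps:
A = -7175 (A = 3673 - 10848 = -7175)
(P(-67) + 2327)*((-2863 - A) + 44111) = (-112 + 2327)*((-2863 - 1*(-7175)) + 44111) = 2215*((-2863 + 7175) + 44111) = 2215*(4312 + 44111) = 2215*48423 = 107256945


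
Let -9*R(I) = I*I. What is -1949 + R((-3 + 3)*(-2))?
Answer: -1949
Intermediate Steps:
R(I) = -I²/9 (R(I) = -I*I/9 = -I²/9)
-1949 + R((-3 + 3)*(-2)) = -1949 - 4*(-3 + 3)²/9 = -1949 - (0*(-2))²/9 = -1949 - ⅑*0² = -1949 - ⅑*0 = -1949 + 0 = -1949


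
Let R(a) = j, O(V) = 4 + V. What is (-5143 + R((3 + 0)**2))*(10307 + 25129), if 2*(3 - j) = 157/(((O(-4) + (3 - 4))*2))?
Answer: -180750177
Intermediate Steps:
j = 169/4 (j = 3 - 157/(2*(((4 - 4) + (3 - 4))*2)) = 3 - 157/(2*((0 - 1)*2)) = 3 - 157/(2*((-1*2))) = 3 - 157/(2*(-2)) = 3 - 157*(-1)/(2*2) = 3 - 1/2*(-157/2) = 3 + 157/4 = 169/4 ≈ 42.250)
R(a) = 169/4
(-5143 + R((3 + 0)**2))*(10307 + 25129) = (-5143 + 169/4)*(10307 + 25129) = -20403/4*35436 = -180750177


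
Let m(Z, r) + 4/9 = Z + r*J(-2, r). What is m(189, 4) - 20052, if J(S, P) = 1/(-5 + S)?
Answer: -1251433/63 ≈ -19864.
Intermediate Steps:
m(Z, r) = -4/9 + Z - r/7 (m(Z, r) = -4/9 + (Z + r/(-5 - 2)) = -4/9 + (Z + r/(-7)) = -4/9 + (Z + r*(-⅐)) = -4/9 + (Z - r/7) = -4/9 + Z - r/7)
m(189, 4) - 20052 = (-4/9 + 189 - ⅐*4) - 20052 = (-4/9 + 189 - 4/7) - 20052 = 11843/63 - 20052 = -1251433/63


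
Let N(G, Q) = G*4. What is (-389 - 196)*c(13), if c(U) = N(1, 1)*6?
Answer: -14040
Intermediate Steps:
N(G, Q) = 4*G
c(U) = 24 (c(U) = (4*1)*6 = 4*6 = 24)
(-389 - 196)*c(13) = (-389 - 196)*24 = -585*24 = -14040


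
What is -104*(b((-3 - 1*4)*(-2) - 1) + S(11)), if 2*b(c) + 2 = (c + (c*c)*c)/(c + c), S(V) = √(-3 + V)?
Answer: -4316 - 208*√2 ≈ -4610.2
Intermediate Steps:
b(c) = -1 + (c + c³)/(4*c) (b(c) = -1 + ((c + (c*c)*c)/(c + c))/2 = -1 + ((c + c²*c)/((2*c)))/2 = -1 + ((c + c³)*(1/(2*c)))/2 = -1 + ((c + c³)/(2*c))/2 = -1 + (c + c³)/(4*c))
-104*(b((-3 - 1*4)*(-2) - 1) + S(11)) = -104*((-¾ + ((-3 - 1*4)*(-2) - 1)²/4) + √(-3 + 11)) = -104*((-¾ + ((-3 - 4)*(-2) - 1)²/4) + √8) = -104*((-¾ + (-7*(-2) - 1)²/4) + 2*√2) = -104*((-¾ + (14 - 1)²/4) + 2*√2) = -104*((-¾ + (¼)*13²) + 2*√2) = -104*((-¾ + (¼)*169) + 2*√2) = -104*((-¾ + 169/4) + 2*√2) = -104*(83/2 + 2*√2) = -4316 - 208*√2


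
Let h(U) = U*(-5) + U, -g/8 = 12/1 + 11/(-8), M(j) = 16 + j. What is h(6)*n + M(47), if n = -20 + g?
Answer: 2583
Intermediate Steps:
g = -85 (g = -8*(12/1 + 11/(-8)) = -8*(12*1 + 11*(-1/8)) = -8*(12 - 11/8) = -8*85/8 = -85)
h(U) = -4*U (h(U) = -5*U + U = -4*U)
n = -105 (n = -20 - 85 = -105)
h(6)*n + M(47) = -4*6*(-105) + (16 + 47) = -24*(-105) + 63 = 2520 + 63 = 2583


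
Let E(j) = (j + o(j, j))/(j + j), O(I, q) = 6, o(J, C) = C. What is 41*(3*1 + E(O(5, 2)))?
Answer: 164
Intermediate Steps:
E(j) = 1 (E(j) = (j + j)/(j + j) = (2*j)/((2*j)) = (2*j)*(1/(2*j)) = 1)
41*(3*1 + E(O(5, 2))) = 41*(3*1 + 1) = 41*(3 + 1) = 41*4 = 164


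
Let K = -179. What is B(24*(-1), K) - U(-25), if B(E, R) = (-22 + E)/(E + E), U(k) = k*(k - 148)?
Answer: -103777/24 ≈ -4324.0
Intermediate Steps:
U(k) = k*(-148 + k)
B(E, R) = (-22 + E)/(2*E) (B(E, R) = (-22 + E)/((2*E)) = (-22 + E)*(1/(2*E)) = (-22 + E)/(2*E))
B(24*(-1), K) - U(-25) = (-22 + 24*(-1))/(2*((24*(-1)))) - (-25)*(-148 - 25) = (½)*(-22 - 24)/(-24) - (-25)*(-173) = (½)*(-1/24)*(-46) - 1*4325 = 23/24 - 4325 = -103777/24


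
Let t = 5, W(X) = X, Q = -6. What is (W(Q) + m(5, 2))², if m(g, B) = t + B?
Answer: 1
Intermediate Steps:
m(g, B) = 5 + B
(W(Q) + m(5, 2))² = (-6 + (5 + 2))² = (-6 + 7)² = 1² = 1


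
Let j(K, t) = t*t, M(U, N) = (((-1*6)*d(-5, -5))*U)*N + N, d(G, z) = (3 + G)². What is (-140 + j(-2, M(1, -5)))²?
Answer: 171217225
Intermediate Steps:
M(U, N) = N - 24*N*U (M(U, N) = (((-1*6)*(3 - 5)²)*U)*N + N = ((-6*(-2)²)*U)*N + N = ((-6*4)*U)*N + N = (-24*U)*N + N = -24*N*U + N = N - 24*N*U)
j(K, t) = t²
(-140 + j(-2, M(1, -5)))² = (-140 + (-5*(1 - 24*1))²)² = (-140 + (-5*(1 - 24))²)² = (-140 + (-5*(-23))²)² = (-140 + 115²)² = (-140 + 13225)² = 13085² = 171217225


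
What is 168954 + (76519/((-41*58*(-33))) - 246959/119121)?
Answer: 175483895613661/1038655706 ≈ 1.6895e+5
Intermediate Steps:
168954 + (76519/((-41*58*(-33))) - 246959/119121) = 168954 + (76519/((-2378*(-33))) - 246959*1/119121) = 168954 + (76519/78474 - 246959/119121) = 168954 - 1140537863/1038655706 = 175483895613661/1038655706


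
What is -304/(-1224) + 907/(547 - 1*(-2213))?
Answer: 81217/140760 ≈ 0.57699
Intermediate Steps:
-304/(-1224) + 907/(547 - 1*(-2213)) = -304*(-1/1224) + 907/(547 + 2213) = 38/153 + 907/2760 = 81217/140760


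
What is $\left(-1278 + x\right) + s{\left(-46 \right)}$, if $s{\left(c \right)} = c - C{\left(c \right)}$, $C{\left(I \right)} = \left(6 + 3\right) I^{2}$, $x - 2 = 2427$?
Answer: $-17939$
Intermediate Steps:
$x = 2429$ ($x = 2 + 2427 = 2429$)
$C{\left(I \right)} = 9 I^{2}$
$s{\left(c \right)} = c - 9 c^{2}$
$\left(-1278 + x\right) + s{\left(-46 \right)} = \left(-1278 + 2429\right) - 46 \left(1 - -414\right) = 1151 - 46 \left(1 + 414\right) = 1151 - 19090 = -17939$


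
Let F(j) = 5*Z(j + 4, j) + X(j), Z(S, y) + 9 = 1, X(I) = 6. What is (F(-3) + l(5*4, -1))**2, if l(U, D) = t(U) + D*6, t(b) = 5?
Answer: 1225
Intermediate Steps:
Z(S, y) = -8 (Z(S, y) = -9 + 1 = -8)
l(U, D) = 5 + 6*D (l(U, D) = 5 + D*6 = 5 + 6*D)
F(j) = -34 (F(j) = 5*(-8) + 6 = -40 + 6 = -34)
(F(-3) + l(5*4, -1))**2 = (-34 + (5 + 6*(-1)))**2 = (-34 + (5 - 6))**2 = (-34 - 1)**2 = (-35)**2 = 1225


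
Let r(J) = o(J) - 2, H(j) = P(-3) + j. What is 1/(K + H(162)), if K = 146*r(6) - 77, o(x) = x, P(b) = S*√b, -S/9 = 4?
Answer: 223/150483 + 4*I*√3/50161 ≈ 0.0014819 + 0.00013812*I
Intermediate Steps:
S = -36 (S = -9*4 = -36)
P(b) = -36*√b
H(j) = j - 36*I*√3 (H(j) = -36*I*√3 + j = j - 36*I*√3)
r(J) = -2 + J (r(J) = J - 2 = -2 + J)
K = 507 (K = 146*(-2 + 6) - 77 = 146*4 - 77 = 584 - 77 = 507)
1/(K + H(162)) = 1/(507 + (162 - 36*I*√3)) = 1/(669 - 36*I*√3)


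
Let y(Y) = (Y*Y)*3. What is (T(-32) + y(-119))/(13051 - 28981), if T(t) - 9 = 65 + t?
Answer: -315/118 ≈ -2.6695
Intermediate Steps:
T(t) = 74 + t (T(t) = 9 + (65 + t) = 74 + t)
y(Y) = 3*Y**2 (y(Y) = Y**2*3 = 3*Y**2)
(T(-32) + y(-119))/(13051 - 28981) = ((74 - 32) + 3*(-119)**2)/(13051 - 28981) = (42 + 3*14161)/(-15930) = (42 + 42483)*(-1/15930) = 42525*(-1/15930) = -315/118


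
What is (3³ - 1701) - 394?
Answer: -2068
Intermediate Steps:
(3³ - 1701) - 394 = (27 - 1701) - 394 = -1674 - 394 = -2068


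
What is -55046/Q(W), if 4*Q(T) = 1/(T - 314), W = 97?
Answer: 47779928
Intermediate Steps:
Q(T) = 1/(4*(-314 + T)) (Q(T) = 1/(4*(T - 314)) = 1/(4*(-314 + T)))
-55046/Q(W) = -55046/(1/(4*(-314 + 97))) = -55046/((1/4)/(-217)) = -55046/((1/4)*(-1/217)) = -55046/(-1/868) = -55046*(-868) = 47779928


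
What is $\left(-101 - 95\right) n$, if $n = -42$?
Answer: $8232$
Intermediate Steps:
$\left(-101 - 95\right) n = \left(-101 - 95\right) \left(-42\right) = \left(-196\right) \left(-42\right) = 8232$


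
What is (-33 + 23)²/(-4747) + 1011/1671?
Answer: 1544039/2644079 ≈ 0.58396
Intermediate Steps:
(-33 + 23)²/(-4747) + 1011/1671 = (-10)²*(-1/4747) + 1011*(1/1671) = 100*(-1/4747) + 337/557 = -100/4747 + 337/557 = 1544039/2644079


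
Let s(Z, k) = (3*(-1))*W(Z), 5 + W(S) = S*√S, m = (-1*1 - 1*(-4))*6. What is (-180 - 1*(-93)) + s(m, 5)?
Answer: -72 - 162*√2 ≈ -301.10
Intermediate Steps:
m = 18 (m = (-1 + 4)*6 = 3*6 = 18)
W(S) = -5 + S^(3/2) (W(S) = -5 + S*√S = -5 + S^(3/2))
s(Z, k) = 15 - 3*Z^(3/2) (s(Z, k) = (3*(-1))*(-5 + Z^(3/2)) = -3*(-5 + Z^(3/2)) = 15 - 3*Z^(3/2))
(-180 - 1*(-93)) + s(m, 5) = (-180 - 1*(-93)) + (15 - 162*√2) = (-180 + 93) + (15 - 162*√2) = -87 + (15 - 162*√2) = -72 - 162*√2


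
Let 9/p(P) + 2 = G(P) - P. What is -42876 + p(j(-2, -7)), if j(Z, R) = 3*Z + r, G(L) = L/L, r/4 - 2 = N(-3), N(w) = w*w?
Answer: -557391/13 ≈ -42876.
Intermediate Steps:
N(w) = w²
r = 44 (r = 8 + 4*(-3)² = 8 + 4*9 = 8 + 36 = 44)
G(L) = 1
j(Z, R) = 44 + 3*Z (j(Z, R) = 3*Z + 44 = 44 + 3*Z)
p(P) = 9/(-1 - P) (p(P) = 9/(-2 + (1 - P)) = 9/(-1 - P))
-42876 + p(j(-2, -7)) = -42876 - 9/(1 + (44 + 3*(-2))) = -42876 - 9/(1 + (44 - 6)) = -42876 - 9/(1 + 38) = -42876 - 9/39 = -42876 - 9*1/39 = -42876 - 3/13 = -557391/13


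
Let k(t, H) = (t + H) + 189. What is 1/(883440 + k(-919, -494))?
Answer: 1/882216 ≈ 1.1335e-6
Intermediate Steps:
k(t, H) = 189 + H + t (k(t, H) = (H + t) + 189 = 189 + H + t)
1/(883440 + k(-919, -494)) = 1/(883440 + (189 - 494 - 919)) = 1/(883440 - 1224) = 1/882216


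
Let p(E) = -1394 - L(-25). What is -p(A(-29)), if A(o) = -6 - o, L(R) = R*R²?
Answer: -14231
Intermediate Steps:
L(R) = R³
p(E) = 14231 (p(E) = -1394 - 1*(-25)³ = -1394 - 1*(-15625) = -1394 + 15625 = 14231)
-p(A(-29)) = -1*14231 = -14231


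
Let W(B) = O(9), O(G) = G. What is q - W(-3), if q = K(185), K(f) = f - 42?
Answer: 134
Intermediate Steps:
K(f) = -42 + f
W(B) = 9
q = 143 (q = -42 + 185 = 143)
q - W(-3) = 143 - 1*9 = 143 - 9 = 134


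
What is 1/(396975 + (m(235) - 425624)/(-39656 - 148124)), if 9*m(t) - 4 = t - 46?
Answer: 1690020/670899519923 ≈ 2.5190e-6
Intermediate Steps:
m(t) = -14/3 + t/9 (m(t) = 4/9 + (t - 46)/9 = 4/9 + (-46 + t)/9 = 4/9 + (-46/9 + t/9) = -14/3 + t/9)
1/(396975 + (m(235) - 425624)/(-39656 - 148124)) = 1/(396975 + ((-14/3 + (1/9)*235) - 425624)/(-39656 - 148124)) = 1/(396975 + ((-14/3 + 235/9) - 425624)/(-187780)) = 1/(396975 + (193/9 - 425624)*(-1/187780)) = 1/(396975 - 3830423/9*(-1/187780)) = 1/(396975 + 3830423/1690020) = 1/(670899519923/1690020) = 1690020/670899519923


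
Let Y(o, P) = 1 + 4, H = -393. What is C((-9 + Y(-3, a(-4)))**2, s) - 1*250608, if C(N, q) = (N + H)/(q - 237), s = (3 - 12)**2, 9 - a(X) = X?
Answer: -3007267/12 ≈ -2.5061e+5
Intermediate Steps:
a(X) = 9 - X
Y(o, P) = 5
s = 81 (s = (-9)**2 = 81)
C(N, q) = (-393 + N)/(-237 + q) (C(N, q) = (N - 393)/(q - 237) = (-393 + N)/(-237 + q))
C((-9 + Y(-3, a(-4)))**2, s) - 1*250608 = (-393 + (-9 + 5)**2)/(-237 + 81) - 1*250608 = (-393 + (-4)**2)/(-156) - 250608 = -(-393 + 16)/156 - 250608 = -1/156*(-377) - 250608 = 29/12 - 250608 = -3007267/12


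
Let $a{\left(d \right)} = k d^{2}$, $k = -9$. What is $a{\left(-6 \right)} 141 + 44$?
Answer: $-45640$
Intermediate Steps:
$a{\left(d \right)} = - 9 d^{2}$
$a{\left(-6 \right)} 141 + 44 = - 9 \left(-6\right)^{2} \cdot 141 + 44 = \left(-9\right) 36 \cdot 141 + 44 = \left(-324\right) 141 + 44 = -45684 + 44 = -45640$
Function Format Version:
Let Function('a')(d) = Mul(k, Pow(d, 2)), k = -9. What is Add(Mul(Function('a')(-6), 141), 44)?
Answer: -45640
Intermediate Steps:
Function('a')(d) = Mul(-9, Pow(d, 2))
Add(Mul(Function('a')(-6), 141), 44) = Add(Mul(Mul(-9, Pow(-6, 2)), 141), 44) = Add(Mul(Mul(-9, 36), 141), 44) = Add(Mul(-324, 141), 44) = Add(-45684, 44) = -45640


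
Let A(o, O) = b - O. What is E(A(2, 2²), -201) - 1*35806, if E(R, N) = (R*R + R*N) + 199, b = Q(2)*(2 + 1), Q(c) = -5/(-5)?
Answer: -35405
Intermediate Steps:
Q(c) = 1 (Q(c) = -5*(-⅕) = 1)
b = 3 (b = 1*(2 + 1) = 1*3 = 3)
A(o, O) = 3 - O
E(R, N) = 199 + R² + N*R (E(R, N) = (R² + N*R) + 199 = 199 + R² + N*R)
E(A(2, 2²), -201) - 1*35806 = (199 + (3 - 1*2²)² - 201*(3 - 1*2²)) - 1*35806 = (199 + (3 - 1*4)² - 201*(3 - 1*4)) - 35806 = (199 + (3 - 4)² - 201*(3 - 4)) - 35806 = (199 + (-1)² - 201*(-1)) - 35806 = (199 + 1 + 201) - 35806 = 401 - 35806 = -35405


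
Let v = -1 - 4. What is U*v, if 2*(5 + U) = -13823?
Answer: 69165/2 ≈ 34583.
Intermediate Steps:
v = -5
U = -13833/2 (U = -5 + (1/2)*(-13823) = -5 - 13823/2 = -13833/2 ≈ -6916.5)
U*v = -13833/2*(-5) = 69165/2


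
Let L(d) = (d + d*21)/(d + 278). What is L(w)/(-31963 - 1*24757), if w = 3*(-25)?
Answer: 165/1151416 ≈ 0.00014330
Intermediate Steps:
w = -75
L(d) = 22*d/(278 + d) (L(d) = (d + 21*d)/(278 + d) = (22*d)/(278 + d) = 22*d/(278 + d))
L(w)/(-31963 - 1*24757) = (22*(-75)/(278 - 75))/(-31963 - 1*24757) = (22*(-75)/203)/(-31963 - 24757) = (22*(-75)*(1/203))/(-56720) = -1650/203*(-1/56720) = 165/1151416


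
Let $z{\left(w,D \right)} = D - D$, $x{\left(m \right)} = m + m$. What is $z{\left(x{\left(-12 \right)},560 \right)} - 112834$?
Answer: $-112834$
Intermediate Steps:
$x{\left(m \right)} = 2 m$
$z{\left(w,D \right)} = 0$
$z{\left(x{\left(-12 \right)},560 \right)} - 112834 = 0 - 112834 = -112834$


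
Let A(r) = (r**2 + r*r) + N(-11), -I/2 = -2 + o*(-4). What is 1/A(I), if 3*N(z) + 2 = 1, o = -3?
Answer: 3/2399 ≈ 0.0012505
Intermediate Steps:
N(z) = -1/3 (N(z) = -2/3 + (1/3)*1 = -2/3 + 1/3 = -1/3)
I = -20 (I = -2*(-2 - 3*(-4)) = -2*(-2 + 12) = -2*10 = -20)
A(r) = -1/3 + 2*r**2 (A(r) = (r**2 + r*r) - 1/3 = (r**2 + r**2) - 1/3 = 2*r**2 - 1/3 = -1/3 + 2*r**2)
1/A(I) = 1/(-1/3 + 2*(-20)**2) = 1/(-1/3 + 2*400) = 1/(-1/3 + 800) = 1/(2399/3) = 3/2399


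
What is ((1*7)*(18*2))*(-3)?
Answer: -756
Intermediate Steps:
((1*7)*(18*2))*(-3) = (7*36)*(-3) = 252*(-3) = -756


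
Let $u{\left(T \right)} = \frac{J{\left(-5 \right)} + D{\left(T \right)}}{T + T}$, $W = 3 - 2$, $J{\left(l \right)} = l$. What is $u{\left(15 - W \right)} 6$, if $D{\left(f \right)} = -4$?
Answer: $- \frac{27}{14} \approx -1.9286$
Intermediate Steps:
$W = 1$ ($W = 3 - 2 = 1$)
$u{\left(T \right)} = - \frac{9}{2 T}$ ($u{\left(T \right)} = \frac{-5 - 4}{T + T} = - \frac{9}{2 T}$)
$u{\left(15 - W \right)} 6 = - \frac{9}{2 \left(15 - 1\right)} 6 = - \frac{9}{2 \cdot 14} \cdot 6 = \left(- \frac{9}{2}\right) \frac{1}{14} \cdot 6 = \left(- \frac{9}{28}\right) 6 = - \frac{27}{14}$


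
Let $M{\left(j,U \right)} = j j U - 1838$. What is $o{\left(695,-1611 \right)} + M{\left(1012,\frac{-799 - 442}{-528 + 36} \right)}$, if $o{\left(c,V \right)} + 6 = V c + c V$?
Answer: $\frac{42081194}{123} \approx 3.4212 \cdot 10^{5}$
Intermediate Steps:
$M{\left(j,U \right)} = -1838 + U j^{2}$ ($M{\left(j,U \right)} = j^{2} U - 1838 = U j^{2} - 1838 = -1838 + U j^{2}$)
$o{\left(c,V \right)} = -6 + 2 V c$ ($o{\left(c,V \right)} = -6 + \left(V c + c V\right) = -6 + \left(V c + V c\right) = -6 + 2 V c$)
$o{\left(695,-1611 \right)} + M{\left(1012,\frac{-799 - 442}{-528 + 36} \right)} = \left(-6 + 2 \left(-1611\right) 695\right) - \left(1838 - \frac{-799 - 442}{-528 + 36} \cdot 1012^{2}\right) = \left(-6 - 2239290\right) - \left(1838 - - \frac{1241}{-492} \cdot 1024144\right) = -2239296 - \left(1838 - \left(-1241\right) \left(- \frac{1}{492}\right) 1024144\right) = -2239296 + \left(-1838 + \frac{1241}{492} \cdot 1024144\right) = -2239296 + \left(-1838 + \frac{317740676}{123}\right) = -2239296 + \frac{317514602}{123} = \frac{42081194}{123}$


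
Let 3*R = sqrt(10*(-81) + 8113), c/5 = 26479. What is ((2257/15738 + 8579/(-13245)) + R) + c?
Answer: 150806598211/1139070 + sqrt(7303)/3 ≈ 1.3242e+5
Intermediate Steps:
c = 132395 (c = 5*26479 = 132395)
R = sqrt(7303)/3 (R = sqrt(10*(-81) + 8113)/3 = sqrt(-810 + 8113)/3 = sqrt(7303)/3 ≈ 28.486)
((2257/15738 + 8579/(-13245)) + R) + c = ((2257/15738 + 8579/(-13245)) + sqrt(7303)/3) + 132395 = ((2257*(1/15738) + 8579*(-1/13245)) + sqrt(7303)/3) + 132395 = ((37/258 - 8579/13245) + sqrt(7303)/3) + 132395 = (-574439/1139070 + sqrt(7303)/3) + 132395 = 150806598211/1139070 + sqrt(7303)/3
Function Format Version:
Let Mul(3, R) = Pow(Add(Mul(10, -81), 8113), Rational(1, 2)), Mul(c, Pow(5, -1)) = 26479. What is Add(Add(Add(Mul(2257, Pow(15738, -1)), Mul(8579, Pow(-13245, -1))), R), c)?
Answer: Add(Rational(150806598211, 1139070), Mul(Rational(1, 3), Pow(7303, Rational(1, 2)))) ≈ 1.3242e+5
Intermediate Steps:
c = 132395 (c = Mul(5, 26479) = 132395)
R = Mul(Rational(1, 3), Pow(7303, Rational(1, 2))) (R = Mul(Rational(1, 3), Pow(Add(Mul(10, -81), 8113), Rational(1, 2))) = Mul(Rational(1, 3), Pow(Add(-810, 8113), Rational(1, 2))) = Mul(Rational(1, 3), Pow(7303, Rational(1, 2))) ≈ 28.486)
Add(Add(Add(Mul(2257, Pow(15738, -1)), Mul(8579, Pow(-13245, -1))), R), c) = Add(Add(Add(Mul(2257, Pow(15738, -1)), Mul(8579, Pow(-13245, -1))), Mul(Rational(1, 3), Pow(7303, Rational(1, 2)))), 132395) = Add(Add(Add(Mul(2257, Rational(1, 15738)), Mul(8579, Rational(-1, 13245))), Mul(Rational(1, 3), Pow(7303, Rational(1, 2)))), 132395) = Add(Add(Add(Rational(37, 258), Rational(-8579, 13245)), Mul(Rational(1, 3), Pow(7303, Rational(1, 2)))), 132395) = Add(Add(Rational(-574439, 1139070), Mul(Rational(1, 3), Pow(7303, Rational(1, 2)))), 132395) = Add(Rational(150806598211, 1139070), Mul(Rational(1, 3), Pow(7303, Rational(1, 2))))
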